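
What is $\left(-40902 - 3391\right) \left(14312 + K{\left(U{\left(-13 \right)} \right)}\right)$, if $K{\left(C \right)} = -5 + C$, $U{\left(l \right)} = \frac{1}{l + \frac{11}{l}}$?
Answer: $- \frac{114065415371}{180} \approx -6.337 \cdot 10^{8}$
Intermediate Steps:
$\left(-40902 - 3391\right) \left(14312 + K{\left(U{\left(-13 \right)} \right)}\right) = \left(-40902 - 3391\right) \left(14312 - \left(5 + \frac{13}{11 + \left(-13\right)^{2}}\right)\right) = - 44293 \left(14312 - \left(5 + \frac{13}{11 + 169}\right)\right) = - 44293 \left(14312 - \left(5 + \frac{13}{180}\right)\right) = - 44293 \left(14312 - \frac{913}{180}\right) = \left(-44293\right) \frac{2575247}{180} = - \frac{114065415371}{180}$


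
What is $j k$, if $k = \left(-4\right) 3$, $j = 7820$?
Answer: $-93840$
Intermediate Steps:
$k = -12$
$j k = 7820 \left(-12\right) = -93840$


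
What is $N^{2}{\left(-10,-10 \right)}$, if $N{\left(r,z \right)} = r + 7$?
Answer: $9$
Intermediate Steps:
$N{\left(r,z \right)} = 7 + r$
$N^{2}{\left(-10,-10 \right)} = \left(7 - 10\right)^{2} = \left(-3\right)^{2} = 9$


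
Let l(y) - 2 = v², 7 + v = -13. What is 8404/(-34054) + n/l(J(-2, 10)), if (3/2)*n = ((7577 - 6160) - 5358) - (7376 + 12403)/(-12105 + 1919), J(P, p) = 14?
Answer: -708987874585/104582524266 ≈ -6.7792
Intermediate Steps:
v = -20 (v = -7 - 13 = -20)
l(y) = 402 (l(y) = 2 + (-20)² = 2 + 400 = 402)
n = -40123247/15279 (n = 2*(((7577 - 6160) - 5358) - (7376 + 12403)/(-12105 + 1919))/3 = 2*((1417 - 5358) - 19779/(-10186))/3 = 2*(-3941 - 19779*(-1)/10186)/3 = 2*(-3941 - 1*(-19779/10186))/3 = 2*(-3941 + 19779/10186)/3 = (⅔)*(-40123247/10186) = -40123247/15279 ≈ -2626.0)
8404/(-34054) + n/l(J(-2, 10)) = 8404/(-34054) - 40123247/15279/402 = 8404*(-1/34054) - 40123247/15279*1/402 = -4202/17027 - 40123247/6142158 = -708987874585/104582524266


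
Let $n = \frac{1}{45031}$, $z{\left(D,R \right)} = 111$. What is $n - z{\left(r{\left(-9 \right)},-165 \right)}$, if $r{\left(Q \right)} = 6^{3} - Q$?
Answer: $- \frac{4998440}{45031} \approx -111.0$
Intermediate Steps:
$r{\left(Q \right)} = 216 - Q$
$n = \frac{1}{45031} \approx 2.2207 \cdot 10^{-5}$
$n - z{\left(r{\left(-9 \right)},-165 \right)} = \frac{1}{45031} - 111 = - \frac{4998440}{45031}$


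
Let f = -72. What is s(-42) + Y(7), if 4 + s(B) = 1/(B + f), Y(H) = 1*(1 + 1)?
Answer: -229/114 ≈ -2.0088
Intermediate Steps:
Y(H) = 2 (Y(H) = 1*2 = 2)
s(B) = -4 + 1/(-72 + B) (s(B) = -4 + 1/(B - 72) = -4 + 1/(-72 + B))
s(-42) + Y(7) = (289 - 4*(-42))/(-72 - 42) + 2 = (289 + 168)/(-114) + 2 = -1/114*457 + 2 = -457/114 + 2 = -229/114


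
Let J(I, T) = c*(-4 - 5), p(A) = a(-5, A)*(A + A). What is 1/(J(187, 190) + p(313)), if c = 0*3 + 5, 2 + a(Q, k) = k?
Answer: 1/194641 ≈ 5.1377e-6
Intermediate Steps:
a(Q, k) = -2 + k
c = 5 (c = 0 + 5 = 5)
p(A) = 2*A*(-2 + A) (p(A) = (-2 + A)*(A + A) = (-2 + A)*(2*A) = 2*A*(-2 + A))
J(I, T) = -45 (J(I, T) = 5*(-4 - 5) = 5*(-9) = -45)
1/(J(187, 190) + p(313)) = 1/(-45 + 2*313*(-2 + 313)) = 1/(-45 + 2*313*311) = 1/(-45 + 194686) = 1/194641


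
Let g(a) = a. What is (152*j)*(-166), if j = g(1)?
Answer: -25232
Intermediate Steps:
j = 1
(152*j)*(-166) = (152*1)*(-166) = 152*(-166) = -25232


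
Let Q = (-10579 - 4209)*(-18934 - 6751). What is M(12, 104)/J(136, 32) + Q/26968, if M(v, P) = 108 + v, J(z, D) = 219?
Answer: 6932163165/492166 ≈ 14085.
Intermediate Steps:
Q = 379829780 (Q = -14788*(-25685) = 379829780)
M(12, 104)/J(136, 32) + Q/26968 = (108 + 12)/219 + 379829780/26968 = 120*(1/219) + 379829780*(1/26968) = 40/73 + 94957445/6742 = 6932163165/492166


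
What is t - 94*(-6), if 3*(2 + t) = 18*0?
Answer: 562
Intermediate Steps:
t = -2 (t = -2 + (18*0)/3 = -2 + (⅓)*0 = -2 + 0 = -2)
t - 94*(-6) = -2 - 94*(-6) = -2 + 564 = 562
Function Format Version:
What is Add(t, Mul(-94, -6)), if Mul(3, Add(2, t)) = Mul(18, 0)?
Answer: 562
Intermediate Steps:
t = -2 (t = Add(-2, Mul(Rational(1, 3), Mul(18, 0))) = Add(-2, Mul(Rational(1, 3), 0)) = Add(-2, 0) = -2)
Add(t, Mul(-94, -6)) = Add(-2, Mul(-94, -6)) = Add(-2, 564) = 562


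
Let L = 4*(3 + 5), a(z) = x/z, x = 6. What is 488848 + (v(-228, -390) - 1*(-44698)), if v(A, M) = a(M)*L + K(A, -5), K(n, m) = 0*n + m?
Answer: 34680133/65 ≈ 5.3354e+5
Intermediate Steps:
a(z) = 6/z
K(n, m) = m (K(n, m) = 0 + m = m)
L = 32 (L = 4*8 = 32)
v(A, M) = -5 + 192/M (v(A, M) = (6/M)*32 - 5 = 192/M - 5 = -5 + 192/M)
488848 + (v(-228, -390) - 1*(-44698)) = 488848 + ((-5 + 192/(-390)) - 1*(-44698)) = 488848 + ((-5 + 192*(-1/390)) + 44698) = 488848 + ((-5 - 32/65) + 44698) = 488848 + (-357/65 + 44698) = 488848 + 2905013/65 = 34680133/65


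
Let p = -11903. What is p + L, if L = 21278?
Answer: 9375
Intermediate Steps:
p + L = -11903 + 21278 = 9375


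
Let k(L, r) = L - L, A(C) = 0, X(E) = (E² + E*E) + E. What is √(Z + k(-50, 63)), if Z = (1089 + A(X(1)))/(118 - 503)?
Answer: 3*I*√385/35 ≈ 1.6818*I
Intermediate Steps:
X(E) = E + 2*E² (X(E) = (E² + E²) + E = 2*E² + E = E + 2*E²)
k(L, r) = 0
Z = -99/35 (Z = (1089 + 0)/(118 - 503) = 1089/(-385) = 1089*(-1/385) = -99/35 ≈ -2.8286)
√(Z + k(-50, 63)) = √(-99/35 + 0) = √(-99/35) = 3*I*√385/35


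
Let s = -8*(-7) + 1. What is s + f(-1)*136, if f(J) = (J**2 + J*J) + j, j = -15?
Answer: -1711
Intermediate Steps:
f(J) = -15 + 2*J**2 (f(J) = (J**2 + J*J) - 15 = (J**2 + J**2) - 15 = 2*J**2 - 15 = -15 + 2*J**2)
s = 57 (s = 56 + 1 = 57)
s + f(-1)*136 = 57 + (-15 + 2*(-1)**2)*136 = 57 + (-15 + 2*1)*136 = 57 + (-15 + 2)*136 = 57 - 13*136 = 57 - 1768 = -1711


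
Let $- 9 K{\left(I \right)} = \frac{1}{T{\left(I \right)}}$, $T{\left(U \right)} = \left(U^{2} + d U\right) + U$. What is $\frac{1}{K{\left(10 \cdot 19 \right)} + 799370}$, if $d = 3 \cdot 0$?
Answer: $\frac{326610}{261082235699} \approx 1.251 \cdot 10^{-6}$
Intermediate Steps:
$d = 0$
$T{\left(U \right)} = U + U^{2}$ ($T{\left(U \right)} = \left(U^{2} + 0 U\right) + U = \left(U^{2} + 0\right) + U = U^{2} + U = U + U^{2}$)
$K{\left(I \right)} = - \frac{1}{9 I \left(1 + I\right)}$
$\frac{1}{K{\left(10 \cdot 19 \right)} + 799370} = \frac{1}{- \frac{1}{9 \cdot 10 \cdot 19 \left(1 + 10 \cdot 19\right)} + 799370} = \frac{1}{- \frac{1}{9 \cdot 190 \left(1 + 190\right)} + 799370} = \frac{1}{\left(- \frac{1}{9}\right) \frac{1}{190} \cdot \frac{1}{191} + 799370} = \frac{1}{- \frac{1}{326610} + 799370} = \frac{1}{\frac{261082235699}{326610}} = \frac{326610}{261082235699}$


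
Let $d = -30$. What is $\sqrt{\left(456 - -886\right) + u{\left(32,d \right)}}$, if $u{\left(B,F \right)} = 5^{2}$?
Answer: $\sqrt{1367} \approx 36.973$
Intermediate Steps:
$u{\left(B,F \right)} = 25$
$\sqrt{\left(456 - -886\right) + u{\left(32,d \right)}} = \sqrt{\left(456 - -886\right) + 25} = \sqrt{\left(456 + 886\right) + 25} = \sqrt{1342 + 25} = \sqrt{1367}$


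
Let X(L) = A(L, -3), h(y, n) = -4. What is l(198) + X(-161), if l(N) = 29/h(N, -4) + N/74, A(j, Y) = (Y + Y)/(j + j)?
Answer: -108553/23828 ≈ -4.5557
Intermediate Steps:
A(j, Y) = Y/j (A(j, Y) = (2*Y)/((2*j)) = (2*Y)*(1/(2*j)) = Y/j)
X(L) = -3/L
l(N) = -29/4 + N/74 (l(N) = 29/(-4) + N/74 = 29*(-¼) + N*(1/74) = -29/4 + N/74)
l(198) + X(-161) = (-29/4 + (1/74)*198) - 3/(-161) = (-29/4 + 99/37) - 3*(-1/161) = -677/148 + 3/161 = -108553/23828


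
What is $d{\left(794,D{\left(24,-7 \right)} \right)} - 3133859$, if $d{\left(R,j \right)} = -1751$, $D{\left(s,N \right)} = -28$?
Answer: $-3135610$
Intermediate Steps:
$d{\left(794,D{\left(24,-7 \right)} \right)} - 3133859 = -1751 - 3133859 = -3135610$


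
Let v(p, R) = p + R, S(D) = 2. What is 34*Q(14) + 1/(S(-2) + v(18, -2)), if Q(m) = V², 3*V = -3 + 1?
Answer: 91/6 ≈ 15.167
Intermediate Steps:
V = -⅔ (V = (-3 + 1)/3 = (⅓)*(-2) = -⅔ ≈ -0.66667)
Q(m) = 4/9 (Q(m) = (-⅔)² = 4/9)
v(p, R) = R + p
34*Q(14) + 1/(S(-2) + v(18, -2)) = 34*(4/9) + 1/(2 + (-2 + 18)) = 136/9 + 1/(2 + 16) = 136/9 + 1/18 = 91/6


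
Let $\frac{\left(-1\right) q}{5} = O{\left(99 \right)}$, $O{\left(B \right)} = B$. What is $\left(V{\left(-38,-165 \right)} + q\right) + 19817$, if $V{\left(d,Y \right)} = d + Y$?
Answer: $19119$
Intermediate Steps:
$q = -495$ ($q = \left(-5\right) 99 = -495$)
$V{\left(d,Y \right)} = Y + d$
$\left(V{\left(-38,-165 \right)} + q\right) + 19817 = \left(\left(-165 - 38\right) - 495\right) + 19817 = \left(-203 - 495\right) + 19817 = -698 + 19817 = 19119$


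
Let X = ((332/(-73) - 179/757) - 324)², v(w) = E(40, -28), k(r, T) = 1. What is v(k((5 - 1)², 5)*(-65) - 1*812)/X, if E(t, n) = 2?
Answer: 6107556242/330110925792025 ≈ 1.8502e-5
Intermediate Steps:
v(w) = 2
X = 330110925792025/3053778121 (X = ((332*(-1/73) - 179*1/757) - 324)² = ((-332/73 - 179/757) - 324)² = (-264391/55261 - 324)² = (-18168955/55261)² = 330110925792025/3053778121 ≈ 1.0810e+5)
v(k((5 - 1)², 5)*(-65) - 1*812)/X = 2/(330110925792025/3053778121) = 2*(3053778121/330110925792025) = 6107556242/330110925792025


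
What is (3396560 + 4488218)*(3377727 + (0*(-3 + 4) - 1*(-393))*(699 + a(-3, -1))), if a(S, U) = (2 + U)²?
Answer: 28801729967406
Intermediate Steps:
(3396560 + 4488218)*(3377727 + (0*(-3 + 4) - 1*(-393))*(699 + a(-3, -1))) = (3396560 + 4488218)*(3377727 + (0*(-3 + 4) - 1*(-393))*(699 + (2 - 1)²)) = 7884778*(3377727 + (0*1 + 393)*(699 + 1²)) = 7884778*(3377727 + (0 + 393)*(699 + 1)) = 7884778*(3377727 + 393*700) = 7884778*(3377727 + 275100) = 7884778*3652827 = 28801729967406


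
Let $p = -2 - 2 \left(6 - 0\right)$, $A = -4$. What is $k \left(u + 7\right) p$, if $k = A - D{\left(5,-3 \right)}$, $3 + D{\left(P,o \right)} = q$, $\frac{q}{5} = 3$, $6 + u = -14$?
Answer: $-2912$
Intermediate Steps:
$u = -20$ ($u = -6 - 14 = -20$)
$q = 15$ ($q = 5 \cdot 3 = 15$)
$D{\left(P,o \right)} = 12$ ($D{\left(P,o \right)} = -3 + 15 = 12$)
$k = -16$ ($k = -4 - 12 = -16$)
$p = -14$ ($p = -2 - 2 \left(6 + 0\right) = -2 - 12 = -14$)
$k \left(u + 7\right) p = - 16 \left(-20 + 7\right) \left(-14\right) = \left(-16\right) \left(-13\right) \left(-14\right) = 208 \left(-14\right) = -2912$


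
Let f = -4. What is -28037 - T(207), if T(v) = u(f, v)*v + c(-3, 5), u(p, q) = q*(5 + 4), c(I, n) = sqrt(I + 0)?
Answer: -413678 - I*sqrt(3) ≈ -4.1368e+5 - 1.732*I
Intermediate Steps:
c(I, n) = sqrt(I)
u(p, q) = 9*q (u(p, q) = q*9 = 9*q)
T(v) = 9*v**2 + I*sqrt(3) (T(v) = (9*v)*v + sqrt(-3) = 9*v**2 + I*sqrt(3))
-28037 - T(207) = -28037 - (9*207**2 + I*sqrt(3)) = -28037 - (9*42849 + I*sqrt(3)) = -28037 - (385641 + I*sqrt(3)) = -28037 + (-385641 - I*sqrt(3)) = -413678 - I*sqrt(3)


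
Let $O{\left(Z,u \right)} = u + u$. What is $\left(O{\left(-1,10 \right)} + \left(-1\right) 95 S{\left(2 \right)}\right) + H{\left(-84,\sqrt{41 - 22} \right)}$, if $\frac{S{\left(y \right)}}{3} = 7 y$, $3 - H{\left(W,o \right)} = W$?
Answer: $-3883$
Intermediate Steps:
$H{\left(W,o \right)} = 3 - W$
$O{\left(Z,u \right)} = 2 u$
$S{\left(y \right)} = 21 y$ ($S{\left(y \right)} = 3 \cdot 7 y = 21 y$)
$\left(O{\left(-1,10 \right)} + \left(-1\right) 95 S{\left(2 \right)}\right) + H{\left(-84,\sqrt{41 - 22} \right)} = \left(2 \cdot 10 + \left(-1\right) 95 \cdot 21 \cdot 2\right) + \left(3 - -84\right) = \left(20 - 3990\right) + \left(3 + 84\right) = \left(20 - 3990\right) + 87 = -3970 + 87 = -3883$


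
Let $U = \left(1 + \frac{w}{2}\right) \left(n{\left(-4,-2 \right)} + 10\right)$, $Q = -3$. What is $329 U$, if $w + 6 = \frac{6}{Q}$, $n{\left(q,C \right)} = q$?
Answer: $-5922$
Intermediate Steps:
$w = -8$ ($w = -6 + \frac{6}{-3} = -6 + 6 \left(- \frac{1}{3}\right) = -6 - 2 = -8$)
$U = -18$ ($U = \left(1 - \frac{8}{2}\right) \left(-4 + 10\right) = \left(1 - 4\right) 6 = \left(-3\right) 6 = -18$)
$329 U = 329 \left(-18\right) = -5922$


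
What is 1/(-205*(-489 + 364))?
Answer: 1/25625 ≈ 3.9024e-5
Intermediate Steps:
1/(-205*(-489 + 364)) = 1/(-205*(-125)) = 1/25625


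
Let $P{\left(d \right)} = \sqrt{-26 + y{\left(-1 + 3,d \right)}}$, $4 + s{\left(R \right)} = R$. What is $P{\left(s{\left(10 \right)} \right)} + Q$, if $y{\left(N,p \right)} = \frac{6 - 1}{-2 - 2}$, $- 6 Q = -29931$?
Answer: $\frac{9977}{2} + \frac{i \sqrt{109}}{2} \approx 4988.5 + 5.2202 i$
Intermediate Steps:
$Q = \frac{9977}{2}$ ($Q = \left(- \frac{1}{6}\right) \left(-29931\right) = \frac{9977}{2} \approx 4988.5$)
$s{\left(R \right)} = -4 + R$
$y{\left(N,p \right)} = - \frac{5}{4}$ ($y{\left(N,p \right)} = \frac{5}{-4} = 5 \left(- \frac{1}{4}\right) = - \frac{5}{4}$)
$P{\left(d \right)} = \frac{i \sqrt{109}}{2}$ ($P{\left(d \right)} = \sqrt{-26 - \frac{5}{4}} = \sqrt{- \frac{109}{4}} = \frac{i \sqrt{109}}{2}$)
$P{\left(s{\left(10 \right)} \right)} + Q = \frac{i \sqrt{109}}{2} + \frac{9977}{2} = \frac{9977}{2} + \frac{i \sqrt{109}}{2}$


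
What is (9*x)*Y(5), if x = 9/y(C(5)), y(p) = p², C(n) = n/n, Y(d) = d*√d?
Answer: 405*√5 ≈ 905.61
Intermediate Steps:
Y(d) = d^(3/2)
C(n) = 1
x = 9 (x = 9/(1²) = 9/1 = 9*1 = 9)
(9*x)*Y(5) = (9*9)*5^(3/2) = 81*(5*√5) = 405*√5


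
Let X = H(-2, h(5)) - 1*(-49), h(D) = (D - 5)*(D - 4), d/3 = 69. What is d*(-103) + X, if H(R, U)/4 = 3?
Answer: -21260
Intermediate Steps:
d = 207 (d = 3*69 = 207)
h(D) = (-5 + D)*(-4 + D)
H(R, U) = 12 (H(R, U) = 4*3 = 12)
X = 61 (X = 12 - 1*(-49) = 12 + 49 = 61)
d*(-103) + X = 207*(-103) + 61 = -21321 + 61 = -21260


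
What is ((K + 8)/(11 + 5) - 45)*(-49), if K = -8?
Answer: 2205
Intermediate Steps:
((K + 8)/(11 + 5) - 45)*(-49) = ((-8 + 8)/(11 + 5) - 45)*(-49) = (0/16 - 45)*(-49) = (0*(1/16) - 45)*(-49) = (0 - 45)*(-49) = -45*(-49) = 2205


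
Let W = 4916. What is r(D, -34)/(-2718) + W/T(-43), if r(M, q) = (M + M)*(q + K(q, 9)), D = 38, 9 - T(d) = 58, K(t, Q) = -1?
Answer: -6615674/66591 ≈ -99.348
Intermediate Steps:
T(d) = -49 (T(d) = 9 - 1*58 = 9 - 58 = -49)
r(M, q) = 2*M*(-1 + q) (r(M, q) = (M + M)*(q - 1) = (2*M)*(-1 + q) = 2*M*(-1 + q))
r(D, -34)/(-2718) + W/T(-43) = (2*38*(-1 - 34))/(-2718) + 4916/(-49) = (2*38*(-35))*(-1/2718) + 4916*(-1/49) = -2660*(-1/2718) - 4916/49 = 1330/1359 - 4916/49 = -6615674/66591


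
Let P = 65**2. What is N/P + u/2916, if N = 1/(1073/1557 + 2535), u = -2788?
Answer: -11626368213047/12160148141700 ≈ -0.95610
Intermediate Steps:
P = 4225
N = 1557/3948068 (N = 1/(1073*(1/1557) + 2535) = 1/(1073/1557 + 2535) = 1/(3948068/1557) = 1557/3948068 ≈ 0.00039437)
N/P + u/2916 = (1557/3948068)/4225 - 2788/2916 = (1557/3948068)*(1/4225) - 2788*1/2916 = 1557/16680587300 - 697/729 = -11626368213047/12160148141700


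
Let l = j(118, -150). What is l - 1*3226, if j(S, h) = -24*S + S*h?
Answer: -23758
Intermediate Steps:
l = -20532 (l = 118*(-24 - 150) = 118*(-174) = -20532)
l - 1*3226 = -20532 - 1*3226 = -20532 - 3226 = -23758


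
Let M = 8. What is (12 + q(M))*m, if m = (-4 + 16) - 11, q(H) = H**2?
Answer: 76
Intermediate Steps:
m = 1 (m = 12 - 11 = 1)
(12 + q(M))*m = (12 + 8**2)*1 = (12 + 64)*1 = 76*1 = 76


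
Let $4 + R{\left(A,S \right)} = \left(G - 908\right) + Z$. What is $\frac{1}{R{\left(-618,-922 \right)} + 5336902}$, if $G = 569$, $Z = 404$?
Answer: $\frac{1}{5336963} \approx 1.8737 \cdot 10^{-7}$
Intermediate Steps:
$R{\left(A,S \right)} = 61$ ($R{\left(A,S \right)} = -4 + \left(\left(569 - 908\right) + 404\right) = -4 + \left(-339 + 404\right) = -4 + 65 = 61$)
$\frac{1}{R{\left(-618,-922 \right)} + 5336902} = \frac{1}{61 + 5336902} = \frac{1}{5336963}$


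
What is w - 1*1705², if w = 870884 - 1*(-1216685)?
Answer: -819456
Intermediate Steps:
w = 2087569 (w = 870884 + 1216685 = 2087569)
w - 1*1705² = 2087569 - 1*1705² = 2087569 - 1*2907025 = 2087569 - 2907025 = -819456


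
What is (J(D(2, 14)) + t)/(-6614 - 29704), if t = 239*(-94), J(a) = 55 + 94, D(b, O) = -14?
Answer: 7439/12106 ≈ 0.61449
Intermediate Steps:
J(a) = 149
t = -22466
(J(D(2, 14)) + t)/(-6614 - 29704) = (149 - 22466)/(-6614 - 29704) = -22317/(-36318) = -22317*(-1/36318) = 7439/12106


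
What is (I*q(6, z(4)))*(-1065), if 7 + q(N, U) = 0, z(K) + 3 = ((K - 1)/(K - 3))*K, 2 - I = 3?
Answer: -7455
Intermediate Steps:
I = -1 (I = 2 - 1*3 = 2 - 3 = -1)
z(K) = -3 + K*(-1 + K)/(-3 + K) (z(K) = -3 + ((K - 1)/(K - 3))*K = -3 + ((-1 + K)/(-3 + K))*K = -3 + K*(-1 + K)/(-3 + K))
q(N, U) = -7 (q(N, U) = -7 + 0 = -7)
(I*q(6, z(4)))*(-1065) = -1*(-7)*(-1065) = 7*(-1065) = -7455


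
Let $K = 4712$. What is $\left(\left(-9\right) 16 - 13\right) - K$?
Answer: $-4869$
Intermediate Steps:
$\left(\left(-9\right) 16 - 13\right) - K = \left(\left(-9\right) 16 - 13\right) - 4712 = \left(-144 - 13\right) - 4712 = -157 - 4712 = -4869$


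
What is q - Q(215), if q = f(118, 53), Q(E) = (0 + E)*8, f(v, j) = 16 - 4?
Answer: -1708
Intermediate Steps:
f(v, j) = 12
Q(E) = 8*E (Q(E) = E*8 = 8*E)
q = 12
q - Q(215) = 12 - 8*215 = 12 - 1*1720 = 12 - 1720 = -1708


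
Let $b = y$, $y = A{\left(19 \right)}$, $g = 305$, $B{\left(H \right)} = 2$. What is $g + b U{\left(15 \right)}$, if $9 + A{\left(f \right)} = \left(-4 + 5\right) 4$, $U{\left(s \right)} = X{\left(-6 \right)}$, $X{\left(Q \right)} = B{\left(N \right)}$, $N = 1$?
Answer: $295$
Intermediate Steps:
$X{\left(Q \right)} = 2$
$U{\left(s \right)} = 2$
$A{\left(f \right)} = -5$ ($A{\left(f \right)} = -9 + \left(-4 + 5\right) 4 = -9 + 1 \cdot 4 = -9 + 4 = -5$)
$y = -5$
$b = -5$
$g + b U{\left(15 \right)} = 305 - 10 = 295$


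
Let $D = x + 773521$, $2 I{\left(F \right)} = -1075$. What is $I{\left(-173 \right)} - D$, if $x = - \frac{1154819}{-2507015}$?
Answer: $- \frac{3881154850393}{5014030} \approx -7.7406 \cdot 10^{5}$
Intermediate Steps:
$I{\left(F \right)} = - \frac{1075}{2}$ ($I{\left(F \right)} = \frac{1}{2} \left(-1075\right) = - \frac{1075}{2}$)
$x = \frac{1154819}{2507015}$ ($x = \left(-1154819\right) \left(- \frac{1}{2507015}\right) = \frac{1154819}{2507015} \approx 0.46064$)
$D = \frac{1939229904634}{2507015}$ ($D = \frac{1154819}{2507015} + 773521 = \frac{1939229904634}{2507015} \approx 7.7352 \cdot 10^{5}$)
$I{\left(-173 \right)} - D = - \frac{1075}{2} - \frac{1939229904634}{2507015} = - \frac{3881154850393}{5014030}$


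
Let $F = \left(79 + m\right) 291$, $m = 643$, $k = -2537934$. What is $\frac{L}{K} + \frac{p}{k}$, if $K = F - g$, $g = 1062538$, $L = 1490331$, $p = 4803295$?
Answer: $- \frac{562633092341}{154530450516} \approx -3.6409$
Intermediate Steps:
$F = 210102$ ($F = \left(79 + 643\right) 291 = 722 \cdot 291 = 210102$)
$K = -852436$ ($K = 210102 - 1062538 = -852436$)
$\frac{L}{K} + \frac{p}{k} = \frac{1490331}{-852436} + \frac{4803295}{-2537934} = 1490331 \left(- \frac{1}{852436}\right) + 4803295 \left(- \frac{1}{2537934}\right) = - \frac{1490331}{852436} - \frac{686185}{362562} = - \frac{562633092341}{154530450516}$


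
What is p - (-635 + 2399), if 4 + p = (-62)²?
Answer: 2076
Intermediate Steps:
p = 3840 (p = -4 + (-62)² = -4 + 3844 = 3840)
p - (-635 + 2399) = 3840 - (-635 + 2399) = 3840 - 1*1764 = 3840 - 1764 = 2076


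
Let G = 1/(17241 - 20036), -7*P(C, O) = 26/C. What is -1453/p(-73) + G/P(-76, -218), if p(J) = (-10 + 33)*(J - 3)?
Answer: 52329787/63513580 ≈ 0.82391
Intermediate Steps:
P(C, O) = -26/(7*C)
p(J) = -69 + 23*J (p(J) = 23*(-3 + J) = -69 + 23*J)
G = -1/2795 (G = 1/(-2795) = -1/2795 ≈ -0.00035778)
-1453/p(-73) + G/P(-76, -218) = -1453/(-69 + 23*(-73)) - 1/(2795*((-26/7/(-76)))) = -1453/(-69 - 1679) - 1/(2795*((-26/7*(-1/76)))) = -1453/(-1748) - 1/(2795*13/266) = -1453*(-1/1748) - 1/2795*266/13 = 1453/1748 - 266/36335 = 52329787/63513580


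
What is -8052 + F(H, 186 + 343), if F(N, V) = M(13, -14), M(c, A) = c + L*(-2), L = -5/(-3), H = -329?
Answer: -24127/3 ≈ -8042.3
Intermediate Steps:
L = 5/3 (L = -5*(-⅓) = 5/3 ≈ 1.6667)
M(c, A) = -10/3 + c (M(c, A) = c + (5/3)*(-2) = c - 10/3 = -10/3 + c)
F(N, V) = 29/3 (F(N, V) = -10/3 + 13 = 29/3)
-8052 + F(H, 186 + 343) = -8052 + 29/3 = -24127/3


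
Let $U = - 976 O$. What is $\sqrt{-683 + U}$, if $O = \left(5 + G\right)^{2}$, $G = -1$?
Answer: $3 i \sqrt{1811} \approx 127.67 i$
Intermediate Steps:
$O = 16$ ($O = \left(5 - 1\right)^{2} = 4^{2} = 16$)
$U = -15616$ ($U = \left(-976\right) 16 = -15616$)
$\sqrt{-683 + U} = \sqrt{-683 - 15616} = \sqrt{-16299} = 3 i \sqrt{1811}$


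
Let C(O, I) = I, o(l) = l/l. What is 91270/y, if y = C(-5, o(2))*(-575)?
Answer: -18254/115 ≈ -158.73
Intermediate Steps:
o(l) = 1
y = -575 (y = 1*(-575) = -575)
91270/y = 91270/(-575) = 91270*(-1/575) = -18254/115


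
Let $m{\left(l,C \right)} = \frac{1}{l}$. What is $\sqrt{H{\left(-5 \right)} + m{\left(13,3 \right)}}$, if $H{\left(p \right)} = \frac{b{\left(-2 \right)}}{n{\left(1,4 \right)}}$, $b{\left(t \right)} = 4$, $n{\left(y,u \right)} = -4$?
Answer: $\frac{2 i \sqrt{39}}{13} \approx 0.96077 i$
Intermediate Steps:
$H{\left(p \right)} = -1$ ($H{\left(p \right)} = \frac{4}{-4} = 4 \left(- \frac{1}{4}\right) = -1$)
$\sqrt{H{\left(-5 \right)} + m{\left(13,3 \right)}} = \sqrt{-1 + \frac{1}{13}} = \sqrt{- \frac{12}{13}} = \frac{2 i \sqrt{39}}{13}$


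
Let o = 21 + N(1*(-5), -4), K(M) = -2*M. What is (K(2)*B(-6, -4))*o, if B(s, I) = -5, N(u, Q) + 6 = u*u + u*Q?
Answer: 1200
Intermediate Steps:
N(u, Q) = -6 + u² + Q*u (N(u, Q) = -6 + (u*u + u*Q) = -6 + (u² + Q*u) = -6 + u² + Q*u)
o = 60 (o = 21 + (-6 + (1*(-5))² - 4*(-5)) = 21 + (-6 + (-5)² - 4*(-5)) = 21 + (-6 + 25 + 20) = 21 + 39 = 60)
(K(2)*B(-6, -4))*o = (-2*2*(-5))*60 = -4*(-5)*60 = 20*60 = 1200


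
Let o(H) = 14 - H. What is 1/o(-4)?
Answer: 1/18 ≈ 0.055556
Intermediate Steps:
1/o(-4) = 1/(14 - 1*(-4)) = 1/(14 + 4) = 1/18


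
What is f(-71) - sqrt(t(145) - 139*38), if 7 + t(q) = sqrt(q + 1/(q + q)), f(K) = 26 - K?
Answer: 97 - sqrt(-444804900 + 290*sqrt(12194790))/290 ≈ 97.0 - 72.643*I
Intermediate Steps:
t(q) = -7 + sqrt(q + 1/(2*q)) (t(q) = -7 + sqrt(q + 1/(q + q)) = -7 + sqrt(q + 1/(2*q)))
f(-71) - sqrt(t(145) - 139*38) = (26 - 1*(-71)) - sqrt((-7 + sqrt(2/145 + 4*145)/2) - 139*38) = (26 + 71) - sqrt((-7 + sqrt(2*(1/145) + 580)/2) - 5282) = 97 - sqrt((-7 + sqrt(2/145 + 580)/2) - 5282) = 97 - sqrt((-7 + sqrt(84102/145)/2) - 5282) = 97 - sqrt((-7 + (sqrt(12194790)/145)/2) - 5282) = 97 - sqrt((-7 + sqrt(12194790)/290) - 5282) = 97 - sqrt(-5289 + sqrt(12194790)/290)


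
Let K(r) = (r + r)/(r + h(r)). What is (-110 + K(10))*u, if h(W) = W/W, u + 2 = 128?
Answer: -149940/11 ≈ -13631.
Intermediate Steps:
u = 126 (u = -2 + 128 = 126)
h(W) = 1
K(r) = 2*r/(1 + r) (K(r) = (r + r)/(r + 1) = (2*r)/(1 + r) = 2*r/(1 + r))
(-110 + K(10))*u = (-110 + 2*10/(1 + 10))*126 = (-110 + 2*10/11)*126 = (-110 + 2*10*(1/11))*126 = (-110 + 20/11)*126 = -1190/11*126 = -149940/11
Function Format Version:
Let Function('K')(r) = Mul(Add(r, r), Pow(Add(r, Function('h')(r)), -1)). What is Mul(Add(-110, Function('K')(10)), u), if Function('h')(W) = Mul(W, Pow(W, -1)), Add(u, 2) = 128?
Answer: Rational(-149940, 11) ≈ -13631.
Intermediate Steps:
u = 126 (u = Add(-2, 128) = 126)
Function('h')(W) = 1
Function('K')(r) = Mul(2, r, Pow(Add(1, r), -1)) (Function('K')(r) = Mul(Add(r, r), Pow(Add(r, 1), -1)) = Mul(Mul(2, r), Pow(Add(1, r), -1)) = Mul(2, r, Pow(Add(1, r), -1)))
Mul(Add(-110, Function('K')(10)), u) = Mul(Add(-110, Mul(2, 10, Pow(Add(1, 10), -1))), 126) = Mul(Add(-110, Mul(2, 10, Pow(11, -1))), 126) = Mul(Add(-110, Mul(2, 10, Rational(1, 11))), 126) = Mul(Add(-110, Rational(20, 11)), 126) = Mul(Rational(-1190, 11), 126) = Rational(-149940, 11)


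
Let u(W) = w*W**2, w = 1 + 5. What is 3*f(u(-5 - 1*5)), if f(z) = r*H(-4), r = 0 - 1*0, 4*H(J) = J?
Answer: 0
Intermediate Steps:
H(J) = J/4
w = 6
r = 0 (r = 0 + 0 = 0)
u(W) = 6*W**2
f(z) = 0 (f(z) = 0*((1/4)*(-4)) = 0*(-1) = 0)
3*f(u(-5 - 1*5)) = 3*0 = 0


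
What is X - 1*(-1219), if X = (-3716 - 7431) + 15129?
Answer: 5201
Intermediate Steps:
X = 3982 (X = -11147 + 15129 = 3982)
X - 1*(-1219) = 3982 - 1*(-1219) = 3982 + 1219 = 5201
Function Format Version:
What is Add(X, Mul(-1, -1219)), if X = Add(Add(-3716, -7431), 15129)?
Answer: 5201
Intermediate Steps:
X = 3982 (X = Add(-11147, 15129) = 3982)
Add(X, Mul(-1, -1219)) = Add(3982, Mul(-1, -1219)) = Add(3982, 1219) = 5201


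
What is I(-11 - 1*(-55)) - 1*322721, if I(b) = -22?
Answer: -322743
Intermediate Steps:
I(-11 - 1*(-55)) - 1*322721 = -22 - 1*322721 = -22 - 322721 = -322743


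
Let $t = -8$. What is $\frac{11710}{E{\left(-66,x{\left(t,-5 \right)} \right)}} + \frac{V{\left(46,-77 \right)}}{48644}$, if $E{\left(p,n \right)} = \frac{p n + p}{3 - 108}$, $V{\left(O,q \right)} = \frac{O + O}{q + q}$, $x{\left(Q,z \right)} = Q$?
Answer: $- \frac{4984185873}{1872794} \approx -2661.4$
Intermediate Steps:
$V{\left(O,q \right)} = \frac{O}{q}$ ($V{\left(O,q \right)} = \frac{2 O}{2 q} = 2 O \frac{1}{2 q} = \frac{O}{q}$)
$E{\left(p,n \right)} = - \frac{p}{105} - \frac{n p}{105}$ ($E{\left(p,n \right)} = \frac{n p + p}{-105} = \left(p + n p\right) \left(- \frac{1}{105}\right) = - \frac{p}{105} - \frac{n p}{105}$)
$\frac{11710}{E{\left(-66,x{\left(t,-5 \right)} \right)}} + \frac{V{\left(46,-77 \right)}}{48644} = \frac{11710}{\left(- \frac{1}{105}\right) \left(-66\right) \left(1 - 8\right)} + \frac{46 \frac{1}{-77}}{48644} = \frac{11710}{\left(- \frac{1}{105}\right) \left(-66\right) \left(-7\right)} + 46 \left(- \frac{1}{77}\right) \frac{1}{48644} = \frac{11710}{- \frac{22}{5}} - \frac{23}{1872794} = 11710 \left(- \frac{5}{22}\right) - \frac{23}{1872794} = - \frac{29275}{11} - \frac{23}{1872794} = - \frac{4984185873}{1872794}$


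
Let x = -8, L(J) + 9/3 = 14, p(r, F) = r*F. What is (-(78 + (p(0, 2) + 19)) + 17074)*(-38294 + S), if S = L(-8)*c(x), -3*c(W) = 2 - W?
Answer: -650739728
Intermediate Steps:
p(r, F) = F*r
L(J) = 11 (L(J) = -3 + 14 = 11)
c(W) = -⅔ + W/3 (c(W) = -(2 - W)/3 = -⅔ + W/3)
S = -110/3 (S = 11*(-⅔ + (⅓)*(-8)) = 11*(-⅔ - 8/3) = 11*(-10/3) = -110/3 ≈ -36.667)
(-(78 + (p(0, 2) + 19)) + 17074)*(-38294 + S) = (-(78 + (2*0 + 19)) + 17074)*(-38294 - 110/3) = (-(78 + (0 + 19)) + 17074)*(-114992/3) = (-(78 + 19) + 17074)*(-114992/3) = (-1*97 + 17074)*(-114992/3) = (-97 + 17074)*(-114992/3) = 16977*(-114992/3) = -650739728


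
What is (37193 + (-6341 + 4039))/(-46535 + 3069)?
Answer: -34891/43466 ≈ -0.80272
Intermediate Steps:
(37193 + (-6341 + 4039))/(-46535 + 3069) = (37193 - 2302)/(-43466) = 34891*(-1/43466) = -34891/43466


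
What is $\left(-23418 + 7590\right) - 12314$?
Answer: $-28142$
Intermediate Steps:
$\left(-23418 + 7590\right) - 12314 = -15828 - 12314 = -28142$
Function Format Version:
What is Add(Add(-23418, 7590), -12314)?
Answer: -28142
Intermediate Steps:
Add(Add(-23418, 7590), -12314) = Add(-15828, -12314) = -28142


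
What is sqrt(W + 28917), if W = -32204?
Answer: I*sqrt(3287) ≈ 57.332*I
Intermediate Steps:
sqrt(W + 28917) = sqrt(-32204 + 28917) = sqrt(-3287) = I*sqrt(3287)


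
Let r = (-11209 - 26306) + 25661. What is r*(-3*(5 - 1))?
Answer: 142248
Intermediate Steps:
r = -11854 (r = -37515 + 25661 = -11854)
r*(-3*(5 - 1)) = -(-35562)*(5 - 1) = -(-35562)*4 = -11854*(-12) = 142248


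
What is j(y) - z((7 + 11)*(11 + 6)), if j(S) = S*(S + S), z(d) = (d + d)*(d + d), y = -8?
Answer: -374416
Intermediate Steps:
z(d) = 4*d**2 (z(d) = (2*d)*(2*d) = 4*d**2)
j(S) = 2*S**2 (j(S) = S*(2*S) = 2*S**2)
j(y) - z((7 + 11)*(11 + 6)) = 2*(-8)**2 - 4*((7 + 11)*(11 + 6))**2 = 2*64 - 4*(18*17)**2 = 128 - 4*306**2 = 128 - 4*93636 = 128 - 1*374544 = 128 - 374544 = -374416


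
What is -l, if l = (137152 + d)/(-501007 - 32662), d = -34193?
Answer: 102959/533669 ≈ 0.19293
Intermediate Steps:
l = -102959/533669 (l = (137152 - 34193)/(-501007 - 32662) = 102959/(-533669) = 102959*(-1/533669) = -102959/533669 ≈ -0.19293)
-l = -1*(-102959/533669) = 102959/533669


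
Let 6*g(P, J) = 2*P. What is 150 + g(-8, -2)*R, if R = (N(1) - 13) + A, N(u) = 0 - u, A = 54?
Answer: 130/3 ≈ 43.333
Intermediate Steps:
g(P, J) = P/3 (g(P, J) = (2*P)/6 = P/3)
N(u) = -u
R = 40 (R = (-1*1 - 13) + 54 = (-1 - 13) + 54 = -14 + 54 = 40)
150 + g(-8, -2)*R = 150 + ((⅓)*(-8))*40 = 150 - 8/3*40 = 150 - 320/3 = 130/3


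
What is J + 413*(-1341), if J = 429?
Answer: -553404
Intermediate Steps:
J + 413*(-1341) = 429 + 413*(-1341) = 429 - 553833 = -553404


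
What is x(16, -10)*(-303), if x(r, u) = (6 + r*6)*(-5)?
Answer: 154530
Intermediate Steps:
x(r, u) = -30 - 30*r (x(r, u) = (6 + 6*r)*(-5) = -30 - 30*r)
x(16, -10)*(-303) = (-30 - 30*16)*(-303) = (-30 - 480)*(-303) = -510*(-303) = 154530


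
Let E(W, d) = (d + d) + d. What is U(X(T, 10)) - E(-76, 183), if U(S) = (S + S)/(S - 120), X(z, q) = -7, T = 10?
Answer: -69709/127 ≈ -548.89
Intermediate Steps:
E(W, d) = 3*d (E(W, d) = 2*d + d = 3*d)
U(S) = 2*S/(-120 + S) (U(S) = (2*S)/(-120 + S) = 2*S/(-120 + S))
U(X(T, 10)) - E(-76, 183) = 2*(-7)/(-120 - 7) - 3*183 = 2*(-7)/(-127) - 1*549 = 2*(-7)*(-1/127) - 549 = 14/127 - 549 = -69709/127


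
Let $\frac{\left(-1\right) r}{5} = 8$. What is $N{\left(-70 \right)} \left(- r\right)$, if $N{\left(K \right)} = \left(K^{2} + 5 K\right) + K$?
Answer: $179200$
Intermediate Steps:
$r = -40$ ($r = \left(-5\right) 8 = -40$)
$N{\left(K \right)} = K^{2} + 6 K$
$N{\left(-70 \right)} \left(- r\right) = - 70 \left(6 - 70\right) \left(\left(-1\right) \left(-40\right)\right) = \left(-70\right) \left(-64\right) 40 = 4480 \cdot 40 = 179200$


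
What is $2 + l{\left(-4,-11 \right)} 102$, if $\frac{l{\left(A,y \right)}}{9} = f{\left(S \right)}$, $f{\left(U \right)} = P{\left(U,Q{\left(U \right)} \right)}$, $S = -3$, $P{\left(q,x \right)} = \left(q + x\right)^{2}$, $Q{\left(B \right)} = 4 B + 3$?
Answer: $132194$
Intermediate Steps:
$Q{\left(B \right)} = 3 + 4 B$
$f{\left(U \right)} = \left(3 + 5 U\right)^{2}$ ($f{\left(U \right)} = \left(U + \left(3 + 4 U\right)\right)^{2} = \left(3 + 5 U\right)^{2}$)
$l{\left(A,y \right)} = 1296$ ($l{\left(A,y \right)} = 9 \left(3 + 5 \left(-3\right)\right)^{2} = 9 \left(3 - 15\right)^{2} = 9 \left(-12\right)^{2} = 9 \cdot 144 = 1296$)
$2 + l{\left(-4,-11 \right)} 102 = 2 + 1296 \cdot 102 = 2 + 132192 = 132194$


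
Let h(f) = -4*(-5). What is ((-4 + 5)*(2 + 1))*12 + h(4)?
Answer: 56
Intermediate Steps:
h(f) = 20
((-4 + 5)*(2 + 1))*12 + h(4) = ((-4 + 5)*(2 + 1))*12 + 20 = (1*3)*12 + 20 = 3*12 + 20 = 36 + 20 = 56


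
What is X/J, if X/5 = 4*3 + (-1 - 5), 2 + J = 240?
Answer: 15/119 ≈ 0.12605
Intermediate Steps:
J = 238 (J = -2 + 240 = 238)
X = 30 (X = 5*(4*3 + (-1 - 5)) = 5*(12 - 6) = 5*6 = 30)
X/J = 30/238 = (1/238)*30 = 15/119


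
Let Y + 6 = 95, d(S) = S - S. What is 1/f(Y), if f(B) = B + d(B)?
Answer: 1/89 ≈ 0.011236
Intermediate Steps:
d(S) = 0
Y = 89 (Y = -6 + 95 = 89)
f(B) = B (f(B) = B + 0 = B)
1/f(Y) = 1/89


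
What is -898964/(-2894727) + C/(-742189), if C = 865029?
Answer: -166983782717/195312230673 ≈ -0.85496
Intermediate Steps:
-898964/(-2894727) + C/(-742189) = -898964/(-2894727) + 865029/(-742189) = -898964*(-1/2894727) + 865029*(-1/742189) = 81724/263157 - 865029/742189 = -166983782717/195312230673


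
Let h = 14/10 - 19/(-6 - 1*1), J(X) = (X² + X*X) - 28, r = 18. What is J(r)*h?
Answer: 17856/7 ≈ 2550.9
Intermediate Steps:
J(X) = -28 + 2*X² (J(X) = (X² + X²) - 28 = 2*X² - 28 = -28 + 2*X²)
h = 144/35 (h = 14*(⅒) - 19/(-6 - 1) = 7/5 - 19/(-7) = 7/5 - 19*(-⅐) = 7/5 + 19/7 = 144/35 ≈ 4.1143)
J(r)*h = (-28 + 2*18²)*(144/35) = (-28 + 2*324)*(144/35) = (-28 + 648)*(144/35) = 620*(144/35) = 17856/7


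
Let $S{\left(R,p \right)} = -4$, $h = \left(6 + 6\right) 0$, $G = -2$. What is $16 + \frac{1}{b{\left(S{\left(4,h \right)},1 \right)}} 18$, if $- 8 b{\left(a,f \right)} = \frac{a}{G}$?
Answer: $-56$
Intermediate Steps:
$h = 0$ ($h = 12 \cdot 0 = 0$)
$b{\left(a,f \right)} = \frac{a}{16}$ ($b{\left(a,f \right)} = - \frac{a \frac{1}{-2}}{8} = - \frac{a \left(- \frac{1}{2}\right)}{8} = - \frac{\left(- \frac{1}{2}\right) a}{8} = \frac{a}{16}$)
$16 + \frac{1}{b{\left(S{\left(4,h \right)},1 \right)}} 18 = 16 + \frac{1}{\frac{1}{16} \left(-4\right)} 18 = 16 + \frac{1}{- \frac{1}{4}} \cdot 18 = 16 - 72 = -56$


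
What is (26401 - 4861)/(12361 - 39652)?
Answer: -7180/9097 ≈ -0.78927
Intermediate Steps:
(26401 - 4861)/(12361 - 39652) = 21540/(-27291) = 21540*(-1/27291) = -7180/9097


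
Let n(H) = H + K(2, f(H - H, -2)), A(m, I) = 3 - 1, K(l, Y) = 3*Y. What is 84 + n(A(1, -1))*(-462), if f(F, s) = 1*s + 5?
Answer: -4998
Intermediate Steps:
f(F, s) = 5 + s (f(F, s) = s + 5 = 5 + s)
A(m, I) = 2
n(H) = 9 + H (n(H) = H + 3*(5 - 2) = H + 3*3 = H + 9 = 9 + H)
84 + n(A(1, -1))*(-462) = 84 + (9 + 2)*(-462) = 84 + 11*(-462) = 84 - 5082 = -4998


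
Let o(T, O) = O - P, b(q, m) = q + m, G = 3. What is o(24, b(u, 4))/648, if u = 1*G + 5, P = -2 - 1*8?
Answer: 11/324 ≈ 0.033951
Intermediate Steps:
P = -10 (P = -2 - 8 = -10)
u = 8 (u = 1*3 + 5 = 3 + 5 = 8)
b(q, m) = m + q
o(T, O) = 10 + O (o(T, O) = O - 1*(-10) = O + 10 = 10 + O)
o(24, b(u, 4))/648 = (10 + (4 + 8))/648 = (10 + 12)*(1/648) = 22*(1/648) = 11/324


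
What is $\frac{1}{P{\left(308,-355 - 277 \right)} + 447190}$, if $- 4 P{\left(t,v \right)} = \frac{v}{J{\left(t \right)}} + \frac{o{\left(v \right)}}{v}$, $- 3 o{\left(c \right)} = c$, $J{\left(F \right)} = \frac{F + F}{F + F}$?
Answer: $\frac{12}{5368177} \approx 2.2354 \cdot 10^{-6}$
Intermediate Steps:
$J{\left(F \right)} = 1$ ($J{\left(F \right)} = \frac{2 F}{2 F} = 2 F \frac{1}{2 F} = 1$)
$o{\left(c \right)} = - \frac{c}{3}$
$P{\left(t,v \right)} = \frac{1}{12} - \frac{v}{4}$ ($P{\left(t,v \right)} = - \frac{\frac{v}{1} + \frac{\left(- \frac{1}{3}\right) v}{v}}{4} = - \frac{v 1 - \frac{1}{3}}{4} = - \frac{v - \frac{1}{3}}{4} = - \frac{- \frac{1}{3} + v}{4} = \frac{1}{12} - \frac{v}{4}$)
$\frac{1}{P{\left(308,-355 - 277 \right)} + 447190} = \frac{1}{\left(\frac{1}{12} - \frac{-355 - 277}{4}\right) + 447190} = \frac{1}{\left(\frac{1}{12} - -158\right) + 447190} = \frac{1}{\left(\frac{1}{12} + 158\right) + 447190} = \frac{1}{\frac{1897}{12} + 447190} = \frac{1}{\frac{5368177}{12}} = \frac{12}{5368177}$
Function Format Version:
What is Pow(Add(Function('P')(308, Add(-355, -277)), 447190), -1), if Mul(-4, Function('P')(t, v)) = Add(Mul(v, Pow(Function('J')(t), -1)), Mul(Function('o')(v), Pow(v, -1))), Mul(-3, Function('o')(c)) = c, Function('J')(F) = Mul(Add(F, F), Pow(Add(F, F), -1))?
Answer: Rational(12, 5368177) ≈ 2.2354e-6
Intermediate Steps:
Function('J')(F) = 1 (Function('J')(F) = Mul(Mul(2, F), Pow(Mul(2, F), -1)) = Mul(Mul(2, F), Mul(Rational(1, 2), Pow(F, -1))) = 1)
Function('o')(c) = Mul(Rational(-1, 3), c)
Function('P')(t, v) = Add(Rational(1, 12), Mul(Rational(-1, 4), v)) (Function('P')(t, v) = Mul(Rational(-1, 4), Add(Mul(v, Pow(1, -1)), Mul(Mul(Rational(-1, 3), v), Pow(v, -1)))) = Mul(Rational(-1, 4), Add(Mul(v, 1), Rational(-1, 3))) = Mul(Rational(-1, 4), Add(v, Rational(-1, 3))) = Mul(Rational(-1, 4), Add(Rational(-1, 3), v)) = Add(Rational(1, 12), Mul(Rational(-1, 4), v)))
Pow(Add(Function('P')(308, Add(-355, -277)), 447190), -1) = Pow(Add(Add(Rational(1, 12), Mul(Rational(-1, 4), Add(-355, -277))), 447190), -1) = Pow(Add(Add(Rational(1, 12), Mul(Rational(-1, 4), -632)), 447190), -1) = Pow(Add(Add(Rational(1, 12), 158), 447190), -1) = Pow(Add(Rational(1897, 12), 447190), -1) = Pow(Rational(5368177, 12), -1) = Rational(12, 5368177)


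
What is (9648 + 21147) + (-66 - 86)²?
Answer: 53899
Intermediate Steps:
(9648 + 21147) + (-66 - 86)² = 30795 + (-152)² = 30795 + 23104 = 53899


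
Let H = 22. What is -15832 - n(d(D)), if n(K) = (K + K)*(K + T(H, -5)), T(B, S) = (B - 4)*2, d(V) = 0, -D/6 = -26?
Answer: -15832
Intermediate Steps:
D = 156 (D = -6*(-26) = 156)
T(B, S) = -8 + 2*B (T(B, S) = (-4 + B)*2 = -8 + 2*B)
n(K) = 2*K*(36 + K) (n(K) = (K + K)*(K + (-8 + 2*22)) = (2*K)*(K + (-8 + 44)) = (2*K)*(K + 36) = (2*K)*(36 + K) = 2*K*(36 + K))
-15832 - n(d(D)) = -15832 - 2*0*(36 + 0) = -15832 - 2*0*36 = -15832 - 1*0 = -15832 + 0 = -15832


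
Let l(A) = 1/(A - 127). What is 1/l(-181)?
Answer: -308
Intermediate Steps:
l(A) = 1/(-127 + A)
1/l(-181) = 1/(1/(-127 - 181)) = 1/(1/(-308)) = 1/(-1/308) = -308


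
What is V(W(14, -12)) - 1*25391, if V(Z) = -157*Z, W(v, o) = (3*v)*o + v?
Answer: 51539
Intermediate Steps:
W(v, o) = v + 3*o*v (W(v, o) = 3*o*v + v = v + 3*o*v)
V(W(14, -12)) - 1*25391 = -2198*(1 + 3*(-12)) - 1*25391 = -2198*(1 - 36) - 25391 = -2198*(-35) - 25391 = -157*(-490) - 25391 = 76930 - 25391 = 51539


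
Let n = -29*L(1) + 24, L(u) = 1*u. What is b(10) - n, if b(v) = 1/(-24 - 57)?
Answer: 404/81 ≈ 4.9877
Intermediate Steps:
b(v) = -1/81 (b(v) = 1/(-81) = -1/81)
L(u) = u
n = -5 (n = -29*1 + 24 = -29 + 24 = -5)
b(10) - n = -1/81 - 1*(-5) = -1/81 + 5 = 404/81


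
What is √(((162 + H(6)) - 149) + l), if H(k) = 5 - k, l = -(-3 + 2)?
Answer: √13 ≈ 3.6056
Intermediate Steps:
l = 1 (l = -1*(-1) = 1)
√(((162 + H(6)) - 149) + l) = √(((162 + (5 - 1*6)) - 149) + 1) = √(((162 + (5 - 6)) - 149) + 1) = √(((162 - 1) - 149) + 1) = √((161 - 149) + 1) = √(12 + 1) = √13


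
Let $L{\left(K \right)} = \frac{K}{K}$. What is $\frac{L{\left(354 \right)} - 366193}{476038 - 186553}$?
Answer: $- \frac{40688}{32165} \approx -1.265$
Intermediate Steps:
$L{\left(K \right)} = 1$
$\frac{L{\left(354 \right)} - 366193}{476038 - 186553} = \frac{1 - 366193}{476038 - 186553} = - \frac{366192}{289485} = \left(-366192\right) \frac{1}{289485} = - \frac{40688}{32165}$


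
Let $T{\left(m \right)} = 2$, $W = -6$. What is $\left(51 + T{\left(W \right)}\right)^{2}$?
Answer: $2809$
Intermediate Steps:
$\left(51 + T{\left(W \right)}\right)^{2} = \left(51 + 2\right)^{2} = 53^{2} = 2809$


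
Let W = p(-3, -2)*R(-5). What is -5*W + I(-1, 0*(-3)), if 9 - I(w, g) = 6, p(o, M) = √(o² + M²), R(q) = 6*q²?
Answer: 3 - 750*√13 ≈ -2701.2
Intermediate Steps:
p(o, M) = √(M² + o²)
I(w, g) = 3 (I(w, g) = 9 - 1*6 = 9 - 6 = 3)
W = 150*√13 (W = √((-2)² + (-3)²)*(6*(-5)²) = √(4 + 9)*(6*25) = √13*150 = 150*√13 ≈ 540.83)
-5*W + I(-1, 0*(-3)) = -750*√13 + 3 = 3 - 750*√13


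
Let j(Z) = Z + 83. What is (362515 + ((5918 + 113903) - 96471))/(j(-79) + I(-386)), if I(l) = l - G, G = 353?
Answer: -77173/147 ≈ -524.99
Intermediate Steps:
I(l) = -353 + l (I(l) = l - 1*353 = l - 353 = -353 + l)
j(Z) = 83 + Z
(362515 + ((5918 + 113903) - 96471))/(j(-79) + I(-386)) = (362515 + ((5918 + 113903) - 96471))/((83 - 79) + (-353 - 386)) = (362515 + (119821 - 96471))/(4 - 739) = (362515 + 23350)/(-735) = 385865*(-1/735) = -77173/147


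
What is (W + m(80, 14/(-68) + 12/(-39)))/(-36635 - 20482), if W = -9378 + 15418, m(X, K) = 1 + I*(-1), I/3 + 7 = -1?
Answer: -6065/57117 ≈ -0.10619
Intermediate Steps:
I = -24 (I = -21 + 3*(-1) = -21 - 3 = -24)
m(X, K) = 25 (m(X, K) = 1 - 24*(-1) = 1 + 24 = 25)
W = 6040
(W + m(80, 14/(-68) + 12/(-39)))/(-36635 - 20482) = (6040 + 25)/(-36635 - 20482) = 6065/(-57117) = 6065*(-1/57117) = -6065/57117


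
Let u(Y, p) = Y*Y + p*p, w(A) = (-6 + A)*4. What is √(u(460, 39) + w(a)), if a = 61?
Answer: √213341 ≈ 461.89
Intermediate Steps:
w(A) = -24 + 4*A
u(Y, p) = Y² + p²
√(u(460, 39) + w(a)) = √((460² + 39²) + (-24 + 4*61)) = √((211600 + 1521) + (-24 + 244)) = √(213121 + 220) = √213341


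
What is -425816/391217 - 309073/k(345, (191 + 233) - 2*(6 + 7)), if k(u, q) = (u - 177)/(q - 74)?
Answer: -3264700481131/5477038 ≈ -5.9607e+5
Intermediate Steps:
k(u, q) = (-177 + u)/(-74 + q)
-425816/391217 - 309073/k(345, (191 + 233) - 2*(6 + 7)) = -425816/391217 - 309073*(-74 + ((191 + 233) - 2*(6 + 7)))/(-177 + 345) = -425816*1/391217 - 309073/(168/(-74 + (424 - 2*13))) = -425816/391217 - 309073/(168/(-74 + (424 - 26))) = -425816/391217 - 309073/(168/(-74 + 398)) = -425816/391217 - 309073/(168/324) = -425816/391217 - 309073/((1/324)*168) = -425816/391217 - 309073/14/27 = -425816/391217 - 309073*27/14 = -425816/391217 - 8344971/14 = -3264700481131/5477038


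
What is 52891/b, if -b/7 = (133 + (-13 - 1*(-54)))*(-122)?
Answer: 52891/148596 ≈ 0.35594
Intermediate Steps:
b = 148596 (b = -7*(133 + (-13 - 1*(-54)))*(-122) = -7*(133 + (-13 + 54))*(-122) = -7*(133 + 41)*(-122) = -1218*(-122) = -7*(-21228) = 148596)
52891/b = 52891/148596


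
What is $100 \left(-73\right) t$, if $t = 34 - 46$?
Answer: $87600$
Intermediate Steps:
$t = -12$
$100 \left(-73\right) t = 100 \left(-73\right) \left(-12\right) = \left(-7300\right) \left(-12\right) = 87600$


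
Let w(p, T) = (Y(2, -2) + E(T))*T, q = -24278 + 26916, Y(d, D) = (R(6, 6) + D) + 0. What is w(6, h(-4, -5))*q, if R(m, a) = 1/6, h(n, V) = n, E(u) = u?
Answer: 184660/3 ≈ 61553.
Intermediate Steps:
R(m, a) = 1/6
Y(d, D) = 1/6 + D (Y(d, D) = (1/6 + D) + 0 = 1/6 + D)
q = 2638
w(p, T) = T*(-11/6 + T) (w(p, T) = ((1/6 - 2) + T)*T = (-11/6 + T)*T = T*(-11/6 + T))
w(6, h(-4, -5))*q = ((1/6)*(-4)*(-11 + 6*(-4)))*2638 = ((1/6)*(-4)*(-11 - 24))*2638 = ((1/6)*(-4)*(-35))*2638 = (70/3)*2638 = 184660/3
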